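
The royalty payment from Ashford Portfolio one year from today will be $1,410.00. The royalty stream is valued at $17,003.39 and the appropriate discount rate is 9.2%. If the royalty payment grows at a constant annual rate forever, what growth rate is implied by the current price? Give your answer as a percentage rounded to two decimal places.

0.91%

P = D₁/(r−g) ⇒ g = r − D₁/P = 0.092 − $1,410.00/$17,003.39 = 0.009075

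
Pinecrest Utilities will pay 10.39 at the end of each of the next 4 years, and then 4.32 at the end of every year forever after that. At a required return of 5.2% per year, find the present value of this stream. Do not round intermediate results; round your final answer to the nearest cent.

104.50

PV of 4-year annuity: 10.39 × [1 − (1+0.052)^−4] / 0.052 = 36.67190
Perpetuity value at year 4: 4.32 / 0.052 = 83.07692
PV of perpetuity: 83.07692 / (1+0.052)^4 = 67.82932
Total PV = 36.67190 + 67.82932 = 104.50122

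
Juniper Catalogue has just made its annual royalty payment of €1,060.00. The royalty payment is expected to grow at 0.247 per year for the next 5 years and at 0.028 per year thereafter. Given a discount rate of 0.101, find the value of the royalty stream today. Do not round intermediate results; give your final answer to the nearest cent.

D_1 = 1321.82000
D_2 = 1648.30954
D_3 = 2055.44200
D_4 = 2563.13617
D_5 = 3196.23080
Terminal value at year 5: TV = D_5×(1+g_2)/(r−g_2) = 3285.72527/0.073 = 45009.93515
P_0 = D_1/(1+r)^1 + D_2/(1+r)^2 + D_3/(1+r)^3 + D_4/(1+r)^4 + D_5/(1+r)^5 + TV/(1+r)^5
    = 1200.56312 + 1359.76586 + 1540.07996 + 1744.30491 + 1975.61146 + 27820.93953 = 35641.26485

€35641.26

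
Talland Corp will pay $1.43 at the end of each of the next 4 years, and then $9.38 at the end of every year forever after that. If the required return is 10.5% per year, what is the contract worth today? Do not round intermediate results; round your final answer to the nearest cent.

PV of 4-year annuity: $1.43 × [1 − (1+0.105)^−4] / 0.105 = 4.48428
Perpetuity value at year 4: $9.38 / 0.105 = 89.33333
PV of perpetuity: 89.33333 / (1+0.105)^4 = 59.91898
Total PV = 4.48428 + 59.91898 = 64.40326

$64.40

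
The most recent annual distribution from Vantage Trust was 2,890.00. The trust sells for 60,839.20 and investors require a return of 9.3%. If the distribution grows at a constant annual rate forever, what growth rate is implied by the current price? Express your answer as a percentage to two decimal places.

4.34%

P = D₀(1+g)/(r−g) ⇒ P(r−g) = D₀(1+g) ⇒ g(P+D₀) = P·r − D₀
g = (P·r − D₀)/(P + D₀) = (60,839.20×0.093 − 2,890.00) / (60,839.20 + 2,890.00) = 0.043434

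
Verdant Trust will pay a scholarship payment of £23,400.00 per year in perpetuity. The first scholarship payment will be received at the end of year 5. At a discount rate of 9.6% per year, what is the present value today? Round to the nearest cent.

Value at end of year 4: C / r = £23,400.00 / 0.096 = £243,750.0000
Discount to today: PV = £243,750.0000 / (1 + 0.096)^4 = £243,750.0000 / 1.442920 = £168,928.30

£168928.30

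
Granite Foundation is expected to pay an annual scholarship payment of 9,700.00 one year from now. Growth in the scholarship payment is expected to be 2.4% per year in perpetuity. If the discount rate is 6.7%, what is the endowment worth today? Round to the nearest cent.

Growing perpetuity: P = D₁ / (r − g) = 9,700.0000 / (0.067 − 0.024) = 225,581.40

225581.40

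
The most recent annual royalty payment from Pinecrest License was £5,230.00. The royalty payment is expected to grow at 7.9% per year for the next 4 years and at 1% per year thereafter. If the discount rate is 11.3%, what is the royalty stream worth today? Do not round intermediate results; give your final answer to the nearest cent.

£64669.65

D_1 = 5643.17000
D_2 = 6088.98043
D_3 = 6570.00988
D_4 = 7089.04066
Terminal value at year 4: TV = D_4×(1+g_2)/(r−g_2) = 7159.93107/0.103 = 69513.89390
P_0 = D_1/(1+r)^1 + D_2/(1+r)^2 + D_3/(1+r)^3 + D_4/(1+r)^4 + TV/(1+r)^4
    = 5070.23360 + 4915.34776 + 4765.19338 + 4619.62593 + 45299.24454 = 64669.64522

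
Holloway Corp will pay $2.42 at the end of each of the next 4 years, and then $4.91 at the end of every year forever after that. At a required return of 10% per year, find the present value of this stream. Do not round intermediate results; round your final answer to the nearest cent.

$41.21

PV of 4-year annuity: $2.42 × [1 − (1+0.1)^−4] / 0.1 = 7.67107
Perpetuity value at year 4: $4.91 / 0.1 = 49.10000
PV of perpetuity: 49.10000 / (1+0.1)^4 = 33.53596
Total PV = 7.67107 + 33.53596 = 41.20704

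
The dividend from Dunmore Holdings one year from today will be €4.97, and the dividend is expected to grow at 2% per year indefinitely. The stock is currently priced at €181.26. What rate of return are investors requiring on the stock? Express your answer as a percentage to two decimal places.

P = D₁/(r − g) ⇒ r = D₁/P + g = €4.9700/€181.26 + 0.02 = 0.027419 + 0.02 = 0.047419

4.74%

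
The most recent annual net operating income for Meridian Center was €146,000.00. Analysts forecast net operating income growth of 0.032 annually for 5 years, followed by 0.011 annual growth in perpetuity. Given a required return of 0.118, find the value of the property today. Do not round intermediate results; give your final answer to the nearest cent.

€1502355.96

D_1 = 150672.00000
D_2 = 155493.50400
D_3 = 160469.29613
D_4 = 165604.31360
D_5 = 170903.65164
Terminal value at year 5: TV = D_5×(1+g_2)/(r−g_2) = 172783.59181/0.107 = 1614799.92343
P_0 = D_1/(1+r)^1 + D_2/(1+r)^2 + D_3/(1+r)^3 + D_4/(1+r)^4 + D_5/(1+r)^5 + TV/(1+r)^5
    = 134769.23077 + 124402.36686 + 114832.95403 + 105999.64987 + 97845.83065 + 924505.93260 = 1502355.96479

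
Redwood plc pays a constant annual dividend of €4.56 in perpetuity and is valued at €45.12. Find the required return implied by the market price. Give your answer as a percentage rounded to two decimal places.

10.11%

P = C/r ⇒ r = C/P = €4.56/€45.12 = 0.101064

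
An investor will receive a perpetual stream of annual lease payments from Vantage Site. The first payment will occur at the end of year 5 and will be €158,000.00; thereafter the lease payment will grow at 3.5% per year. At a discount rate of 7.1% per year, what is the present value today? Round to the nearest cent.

€3335774.64

Value at end of year 4: C₁ / (r − g) = €158,000.00 / (0.071 − 0.035) = €4,388,888.8889
Discount to today: PV = €4,388,888.8889 / (1 + 0.071)^4 = €4,388,888.8889 / 1.315703 = €3,335,774.64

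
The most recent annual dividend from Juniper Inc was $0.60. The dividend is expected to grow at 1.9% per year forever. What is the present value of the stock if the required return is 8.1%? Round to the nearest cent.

D₁ = D₀ × (1 + g) = $0.60 × 1.019 = $0.6114
Growing perpetuity: P = D₁ / (r − g) = $0.6114 / (0.081 − 0.019) = $9.86

$9.86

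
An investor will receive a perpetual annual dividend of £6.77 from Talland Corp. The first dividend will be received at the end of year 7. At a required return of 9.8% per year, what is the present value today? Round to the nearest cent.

Value at end of year 6: C / r = £6.77 / 0.098 = £69.0816
Discount to today: PV = £69.0816 / (1 + 0.098)^6 = £69.0816 / 1.752323 = £39.42

£39.42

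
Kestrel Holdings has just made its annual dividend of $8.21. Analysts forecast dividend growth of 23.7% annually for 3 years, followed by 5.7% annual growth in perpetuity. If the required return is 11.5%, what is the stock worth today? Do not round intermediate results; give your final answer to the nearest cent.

D_1 = 10.15577
D_2 = 12.56269
D_3 = 15.54004
Terminal value at year 3: TV = D_3×(1+g_2)/(r−g_2) = 16.42583/0.058 = 283.20391
P_0 = D_1/(1+r)^1 + D_2/(1+r)^2 + D_3/(1+r)^3 + TV/(1+r)^3
    = 9.10831 + 10.10492 + 11.21057 + 204.30295 = 234.72676

$234.73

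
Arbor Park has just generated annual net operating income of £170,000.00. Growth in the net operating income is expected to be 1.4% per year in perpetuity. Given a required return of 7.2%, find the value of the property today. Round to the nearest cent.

D₁ = D₀ × (1 + g) = £170,000.00 × 1.014 = £172,380.0000
Growing perpetuity: P = D₁ / (r − g) = £172,380.0000 / (0.072 − 0.014) = £2,972,068.97

£2972068.97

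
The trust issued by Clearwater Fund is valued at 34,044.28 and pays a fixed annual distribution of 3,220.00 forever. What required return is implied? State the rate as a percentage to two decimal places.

P = C/r ⇒ r = C/P = 3,220.00/34,044.28 = 0.094583

9.46%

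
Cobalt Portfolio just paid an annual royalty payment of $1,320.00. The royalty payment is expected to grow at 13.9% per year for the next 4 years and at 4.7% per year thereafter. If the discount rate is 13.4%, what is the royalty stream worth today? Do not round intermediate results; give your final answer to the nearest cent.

$21506.00

D_1 = 1503.48000
D_2 = 1712.46372
D_3 = 1950.49618
D_4 = 2221.61515
Terminal value at year 4: TV = D_4×(1+g_2)/(r−g_2) = 2326.03106/0.087 = 26735.98917
P_0 = D_1/(1+r)^1 + D_2/(1+r)^2 + D_3/(1+r)^3 + D_4/(1+r)^4 + TV/(1+r)^4
    = 1325.82011 + 1331.66587 + 1337.53742 + 1343.43485 + 16167.54351 = 21506.00175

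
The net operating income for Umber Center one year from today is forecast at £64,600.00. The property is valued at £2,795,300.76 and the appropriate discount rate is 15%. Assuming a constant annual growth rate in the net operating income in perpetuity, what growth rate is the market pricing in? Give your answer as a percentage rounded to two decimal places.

P = D₁/(r−g) ⇒ g = r − D₁/P = 0.15 − £64,600.00/£2,795,300.76 = 0.126890

12.69%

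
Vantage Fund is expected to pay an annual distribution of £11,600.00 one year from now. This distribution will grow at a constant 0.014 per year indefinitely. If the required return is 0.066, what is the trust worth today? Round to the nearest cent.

£223076.92

Growing perpetuity: P = D₁ / (r − g) = £11,600.0000 / (0.066 − 0.014) = £223,076.92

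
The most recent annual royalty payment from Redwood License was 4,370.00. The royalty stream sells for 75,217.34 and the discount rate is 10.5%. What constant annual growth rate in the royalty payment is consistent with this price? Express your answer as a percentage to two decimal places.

4.43%

P = D₀(1+g)/(r−g) ⇒ P(r−g) = D₀(1+g) ⇒ g(P+D₀) = P·r − D₀
g = (P·r − D₀)/(P + D₀) = (75,217.34×0.105 − 4,370.00) / (75,217.34 + 4,370.00) = 0.044326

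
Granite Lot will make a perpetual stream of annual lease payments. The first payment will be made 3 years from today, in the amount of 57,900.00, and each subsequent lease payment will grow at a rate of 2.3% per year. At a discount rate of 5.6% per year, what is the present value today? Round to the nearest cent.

Value at end of year 2: C₁ / (r − g) = 57,900.00 / (0.056 − 0.023) = 1,754,545.4545
Discount to today: PV = 1,754,545.4545 / (1 + 0.056)^2 = 1,754,545.4545 / 1.115136 = 1,573,391.46

1573391.46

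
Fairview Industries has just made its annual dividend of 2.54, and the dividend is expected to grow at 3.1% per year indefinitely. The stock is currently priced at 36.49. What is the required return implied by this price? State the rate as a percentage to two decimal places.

10.28%

D₁ = 2.54 × 1.031 = 2.6187
P = D₁/(r − g) ⇒ r = D₁/P + g = 2.6187/36.49 + 0.031 = 0.071766 + 0.031 = 0.102766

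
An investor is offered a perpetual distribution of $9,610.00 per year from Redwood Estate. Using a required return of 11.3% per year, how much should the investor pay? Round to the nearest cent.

$85044.25

Level perpetuity: PV = C / r = $9,610.00 / 0.113 = $85,044.25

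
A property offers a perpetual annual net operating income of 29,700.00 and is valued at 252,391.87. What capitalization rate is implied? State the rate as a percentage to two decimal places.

P = C/r ⇒ r = C/P = 29,700.00/252,391.87 = 0.117674

11.77%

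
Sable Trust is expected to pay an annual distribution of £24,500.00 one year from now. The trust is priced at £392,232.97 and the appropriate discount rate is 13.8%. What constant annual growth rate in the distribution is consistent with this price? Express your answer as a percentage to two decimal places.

P = D₁/(r−g) ⇒ g = r − D₁/P = 0.138 − £24,500.00/£392,232.97 = 0.075537

7.55%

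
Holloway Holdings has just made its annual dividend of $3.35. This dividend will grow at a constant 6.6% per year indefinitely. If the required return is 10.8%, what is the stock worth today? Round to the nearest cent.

D₁ = D₀ × (1 + g) = $3.35 × 1.066 = $3.5711
Growing perpetuity: P = D₁ / (r − g) = $3.5711 / (0.108 − 0.066) = $85.03

$85.03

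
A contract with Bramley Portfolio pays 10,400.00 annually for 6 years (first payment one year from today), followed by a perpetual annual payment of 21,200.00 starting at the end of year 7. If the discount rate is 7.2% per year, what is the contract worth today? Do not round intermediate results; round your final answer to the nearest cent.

243282.13

PV of 6-year annuity: 10,400.00 × [1 − (1+0.072)^−6] / 0.072 = 49267.41834
Perpetuity value at year 6: 21,200.00 / 0.072 = 294444.44444
PV of perpetuity: 294444.44444 / (1+0.072)^6 = 194014.70706
Total PV = 49267.41834 + 194014.70706 = 243282.12540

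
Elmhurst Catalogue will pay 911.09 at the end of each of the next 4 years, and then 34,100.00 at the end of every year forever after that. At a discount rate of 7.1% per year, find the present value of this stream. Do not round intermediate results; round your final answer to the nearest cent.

368117.16

PV of 4-year annuity: 911.09 × [1 − (1+0.071)^−4] / 0.071 = 3079.10028
Perpetuity value at year 4: 34,100.00 / 0.071 = 480281.69014
PV of perpetuity: 480281.69014 / (1+0.071)^4 = 365038.05936
Total PV = 3079.10028 + 365038.05936 = 368117.15964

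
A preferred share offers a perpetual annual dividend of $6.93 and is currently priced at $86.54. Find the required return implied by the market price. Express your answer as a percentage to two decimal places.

P = C/r ⇒ r = C/P = $6.93/$86.54 = 0.080079

8.01%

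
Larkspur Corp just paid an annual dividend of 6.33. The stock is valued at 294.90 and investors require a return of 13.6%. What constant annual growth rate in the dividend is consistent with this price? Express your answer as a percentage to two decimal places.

11.21%

P = D₀(1+g)/(r−g) ⇒ P(r−g) = D₀(1+g) ⇒ g(P+D₀) = P·r − D₀
g = (P·r − D₀)/(P + D₀) = (294.90×0.136 − 6.33) / (294.90 + 6.33) = 0.112128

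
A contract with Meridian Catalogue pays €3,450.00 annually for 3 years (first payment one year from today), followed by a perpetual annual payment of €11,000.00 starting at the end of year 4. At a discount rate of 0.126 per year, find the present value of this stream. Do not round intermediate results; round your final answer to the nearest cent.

PV of 3-year annuity: €3,450.00 × [1 − (1+0.126)^−3] / 0.126 = 8201.62473
Perpetuity value at year 3: €11,000.00 / 0.126 = 87301.58730
PV of perpetuity: 87301.58730 / (1+0.126)^3 = 61151.47945
Total PV = 8201.62473 + 61151.47945 = 69353.10419

€69353.10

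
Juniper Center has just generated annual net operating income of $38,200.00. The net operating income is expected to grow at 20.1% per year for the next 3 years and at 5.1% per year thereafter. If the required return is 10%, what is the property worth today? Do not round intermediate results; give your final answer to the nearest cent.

$1203364.53

D_1 = 45878.20000
D_2 = 55099.71820
D_3 = 66174.76156
Terminal value at year 3: TV = D_3×(1+g_2)/(r−g_2) = 69549.67440/0.049 = 1419381.11016
P_0 = D_1/(1+r)^1 + D_2/(1+r)^2 + D_3/(1+r)^3 + TV/(1+r)^3
    = 41707.45455 + 45536.95719 + 49718.07780 + 1066402.03618 = 1203364.52572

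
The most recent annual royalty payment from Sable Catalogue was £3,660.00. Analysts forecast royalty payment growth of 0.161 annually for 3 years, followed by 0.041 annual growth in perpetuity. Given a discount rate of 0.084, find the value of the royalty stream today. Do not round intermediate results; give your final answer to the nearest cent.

£121476.03

D_1 = 4249.26000
D_2 = 4933.39086
D_3 = 5727.66679
Terminal value at year 3: TV = D_3×(1+g_2)/(r−g_2) = 5962.50113/0.043 = 138662.81690
P_0 = D_1/(1+r)^1 + D_2/(1+r)^2 + D_3/(1+r)^3 + TV/(1+r)^3
    = 3919.98155 + 4198.43042 + 4496.65842 + 108860.96303 = 121476.03341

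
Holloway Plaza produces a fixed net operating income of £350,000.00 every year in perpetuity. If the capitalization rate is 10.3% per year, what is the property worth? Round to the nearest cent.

Level perpetuity: PV = C / r = £350,000.00 / 0.103 = £3,398,058.25

£3398058.25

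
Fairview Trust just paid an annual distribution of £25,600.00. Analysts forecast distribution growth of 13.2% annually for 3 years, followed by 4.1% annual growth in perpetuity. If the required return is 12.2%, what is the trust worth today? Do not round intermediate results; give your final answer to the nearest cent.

D_1 = 28979.20000
D_2 = 32804.45440
D_3 = 37134.64238
Terminal value at year 3: TV = D_3×(1+g_2)/(r−g_2) = 38657.16272/0.081 = 477248.92245
P_0 = D_1/(1+r)^1 + D_2/(1+r)^2 + D_3/(1+r)^3 + TV/(1+r)^3
    = 25828.16399 + 26058.36153 + 26290.61074 + 337883.03438 = 416060.17065

£416060.17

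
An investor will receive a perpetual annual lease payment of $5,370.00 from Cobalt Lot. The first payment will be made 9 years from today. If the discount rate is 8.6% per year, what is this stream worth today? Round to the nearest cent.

Value at end of year 8: C / r = $5,370.00 / 0.086 = $62,441.8605
Discount to today: PV = $62,441.8605 / (1 + 0.086)^8 = $62,441.8605 / 1.934811 = $32,272.84

$32272.84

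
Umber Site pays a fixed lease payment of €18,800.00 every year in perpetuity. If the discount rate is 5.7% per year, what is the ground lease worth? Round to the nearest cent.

€329824.56

Level perpetuity: PV = C / r = €18,800.00 / 0.057 = €329,824.56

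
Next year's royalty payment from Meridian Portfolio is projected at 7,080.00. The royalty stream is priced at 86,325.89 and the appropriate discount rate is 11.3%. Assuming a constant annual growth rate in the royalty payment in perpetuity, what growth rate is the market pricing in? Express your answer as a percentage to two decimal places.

3.10%

P = D₁/(r−g) ⇒ g = r − D₁/P = 0.113 − 7,080.00/86,325.89 = 0.030985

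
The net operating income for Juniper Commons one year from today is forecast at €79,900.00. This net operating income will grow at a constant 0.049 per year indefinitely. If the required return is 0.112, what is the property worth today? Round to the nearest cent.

Growing perpetuity: P = D₁ / (r − g) = €79,900.0000 / (0.112 − 0.049) = €1,268,253.97

€1268253.97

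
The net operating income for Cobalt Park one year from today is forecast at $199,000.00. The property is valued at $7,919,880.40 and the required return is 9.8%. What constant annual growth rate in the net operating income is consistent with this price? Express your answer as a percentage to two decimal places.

P = D₁/(r−g) ⇒ g = r − D₁/P = 0.098 − $199,000.00/$7,919,880.40 = 0.072873

7.29%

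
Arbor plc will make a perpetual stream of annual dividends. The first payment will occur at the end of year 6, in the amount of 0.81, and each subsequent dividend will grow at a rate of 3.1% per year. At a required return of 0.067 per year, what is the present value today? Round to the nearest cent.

16.27

Value at end of year 5: C₁ / (r − g) = 0.81 / (0.067 − 0.031) = 22.5000
Discount to today: PV = 22.5000 / (1 + 0.067)^5 = 22.5000 / 1.383000 = 16.27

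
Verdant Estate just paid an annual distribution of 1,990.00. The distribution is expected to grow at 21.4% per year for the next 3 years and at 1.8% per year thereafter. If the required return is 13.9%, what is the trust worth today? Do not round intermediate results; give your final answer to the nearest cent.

D_1 = 2415.86000
D_2 = 2932.85404
D_3 = 3560.48480
Terminal value at year 3: TV = D_3×(1+g_2)/(r−g_2) = 3624.57353/0.121 = 29955.15315
P_0 = D_1/(1+r)^1 + D_2/(1+r)^2 + D_3/(1+r)^3 + TV/(1+r)^3
    = 2121.03600 + 2260.70035 + 2409.56122 + 20272.17619 = 27063.47375

27063.47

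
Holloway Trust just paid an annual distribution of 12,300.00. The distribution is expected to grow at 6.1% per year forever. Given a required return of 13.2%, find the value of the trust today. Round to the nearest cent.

D₁ = D₀ × (1 + g) = 12,300.00 × 1.061 = 13,050.3000
Growing perpetuity: P = D₁ / (r − g) = 13,050.3000 / (0.132 − 0.061) = 183,807.04

183807.04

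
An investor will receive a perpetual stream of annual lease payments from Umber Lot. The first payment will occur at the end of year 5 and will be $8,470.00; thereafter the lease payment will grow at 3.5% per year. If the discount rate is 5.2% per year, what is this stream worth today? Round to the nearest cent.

Value at end of year 4: C₁ / (r − g) = $8,470.00 / (0.052 − 0.035) = $498,235.2941
Discount to today: PV = $498,235.2941 / (1 + 0.052)^4 = $498,235.2941 / 1.224794 = $406,791.18

$406791.18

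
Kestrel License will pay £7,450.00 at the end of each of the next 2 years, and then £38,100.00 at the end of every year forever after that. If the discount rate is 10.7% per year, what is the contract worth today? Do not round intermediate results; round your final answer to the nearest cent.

PV of 2-year annuity: £7,450.00 × [1 − (1+0.107)^−2] / 0.107 = 12809.30500
Perpetuity value at year 2: £38,100.00 / 0.107 = 356074.76636
PV of perpetuity: 356074.76636 / (1+0.107)^2 = 290566.77704
Total PV = 12809.30500 + 290566.77704 = 303376.08204

£303376.08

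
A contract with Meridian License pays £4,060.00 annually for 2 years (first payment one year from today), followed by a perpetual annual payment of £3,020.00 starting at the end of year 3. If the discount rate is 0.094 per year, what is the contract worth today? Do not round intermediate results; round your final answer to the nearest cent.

£33947.26

PV of 2-year annuity: £4,060.00 × [1 − (1+0.094)^−2] / 0.094 = 7103.42938
Perpetuity value at year 2: £3,020.00 / 0.094 = 32127.65957
PV of perpetuity: 32127.65957 / (1+0.094)^2 = 26843.82787
Total PV = 7103.42938 + 26843.82787 = 33947.25725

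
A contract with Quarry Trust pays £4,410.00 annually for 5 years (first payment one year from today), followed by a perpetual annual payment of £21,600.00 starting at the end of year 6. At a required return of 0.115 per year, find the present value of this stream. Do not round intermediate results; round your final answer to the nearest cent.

£125084.69

PV of 5-year annuity: £4,410.00 × [1 − (1+0.115)^−5] / 0.115 = 16095.96131
Perpetuity value at year 5: £21,600.00 / 0.115 = 187826.08696
PV of perpetuity: 187826.08696 / (1+0.115)^5 = 108988.72546
Total PV = 16095.96131 + 108988.72546 = 125084.68677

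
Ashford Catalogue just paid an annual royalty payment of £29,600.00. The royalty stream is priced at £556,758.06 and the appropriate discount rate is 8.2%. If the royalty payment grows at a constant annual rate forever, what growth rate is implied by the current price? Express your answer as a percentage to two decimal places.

P = D₀(1+g)/(r−g) ⇒ P(r−g) = D₀(1+g) ⇒ g(P+D₀) = P·r − D₀
g = (P·r − D₀)/(P + D₀) = (£556,758.06×0.082 − £29,600.00) / (£556,758.06 + £29,600.00) = 0.027379

2.74%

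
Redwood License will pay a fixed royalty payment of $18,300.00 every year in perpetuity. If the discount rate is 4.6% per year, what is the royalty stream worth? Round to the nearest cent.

Level perpetuity: PV = C / r = $18,300.00 / 0.046 = $397,826.09

$397826.09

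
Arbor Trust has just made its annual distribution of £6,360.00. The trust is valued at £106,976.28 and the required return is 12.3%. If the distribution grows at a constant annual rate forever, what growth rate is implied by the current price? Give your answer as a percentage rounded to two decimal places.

6.00%

P = D₀(1+g)/(r−g) ⇒ P(r−g) = D₀(1+g) ⇒ g(P+D₀) = P·r − D₀
g = (P·r − D₀)/(P + D₀) = (£106,976.28×0.123 − £6,360.00) / (£106,976.28 + £6,360.00) = 0.059982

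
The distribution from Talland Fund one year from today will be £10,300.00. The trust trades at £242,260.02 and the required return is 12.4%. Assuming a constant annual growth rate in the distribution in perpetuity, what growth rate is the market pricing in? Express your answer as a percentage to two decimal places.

P = D₁/(r−g) ⇒ g = r − D₁/P = 0.124 − £10,300.00/£242,260.02 = 0.081484

8.15%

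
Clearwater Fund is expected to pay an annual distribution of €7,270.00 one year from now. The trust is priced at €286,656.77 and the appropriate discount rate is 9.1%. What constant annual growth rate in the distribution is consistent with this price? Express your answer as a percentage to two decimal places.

P = D₁/(r−g) ⇒ g = r − D₁/P = 0.091 − €7,270.00/€286,656.77 = 0.065639

6.56%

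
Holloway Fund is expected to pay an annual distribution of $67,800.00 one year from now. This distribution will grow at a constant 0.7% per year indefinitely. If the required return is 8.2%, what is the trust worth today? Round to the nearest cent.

Growing perpetuity: P = D₁ / (r − g) = $67,800.0000 / (0.082 − 0.007) = $904,000.00

$904000.00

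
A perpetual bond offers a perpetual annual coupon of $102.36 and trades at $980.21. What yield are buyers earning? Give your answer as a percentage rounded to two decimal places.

P = C/r ⇒ r = C/P = $102.36/$980.21 = 0.104427

10.44%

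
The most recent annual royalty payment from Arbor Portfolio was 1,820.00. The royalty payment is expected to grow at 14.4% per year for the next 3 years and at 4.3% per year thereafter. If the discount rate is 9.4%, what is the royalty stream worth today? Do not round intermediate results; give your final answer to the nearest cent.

48535.45

D_1 = 2082.08000
D_2 = 2381.89952
D_3 = 2724.89305
Terminal value at year 3: TV = D_3×(1+g_2)/(r−g_2) = 2842.06345/0.051 = 55726.73435
P_0 = D_1/(1+r)^1 + D_2/(1+r)^2 + D_3/(1+r)^3 + TV/(1+r)^3
    = 1903.18099 + 1990.16366 + 2081.12178 + 42560.98082 = 48535.44725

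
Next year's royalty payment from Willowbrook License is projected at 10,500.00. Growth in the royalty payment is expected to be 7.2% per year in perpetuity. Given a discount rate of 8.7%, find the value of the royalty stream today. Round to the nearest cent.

Growing perpetuity: P = D₁ / (r − g) = 10,500.0000 / (0.087 − 0.072) = 700,000.00

700000.00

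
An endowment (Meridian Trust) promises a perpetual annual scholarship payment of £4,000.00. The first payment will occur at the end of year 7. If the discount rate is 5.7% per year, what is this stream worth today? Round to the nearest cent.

Value at end of year 6: C / r = £4,000.00 / 0.057 = £70,175.4386
Discount to today: PV = £70,175.4386 / (1 + 0.057)^6 = £70,175.4386 / 1.394601 = £50,319.37

£50319.37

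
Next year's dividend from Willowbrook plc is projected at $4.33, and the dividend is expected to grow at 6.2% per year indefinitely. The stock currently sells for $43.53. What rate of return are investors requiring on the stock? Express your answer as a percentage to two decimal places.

P = D₁/(r − g) ⇒ r = D₁/P + g = $4.3300/$43.53 + 0.062 = 0.099472 + 0.062 = 0.161472

16.15%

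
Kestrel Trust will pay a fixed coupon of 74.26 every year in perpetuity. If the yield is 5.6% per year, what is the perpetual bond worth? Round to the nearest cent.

Level perpetuity: PV = C / r = 74.26 / 0.056 = 1,326.07

1326.07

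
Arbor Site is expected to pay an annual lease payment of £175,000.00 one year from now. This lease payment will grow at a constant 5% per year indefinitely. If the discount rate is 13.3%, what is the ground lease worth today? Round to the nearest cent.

Growing perpetuity: P = D₁ / (r − g) = £175,000.0000 / (0.133 − 0.05) = £2,108,433.73

£2108433.73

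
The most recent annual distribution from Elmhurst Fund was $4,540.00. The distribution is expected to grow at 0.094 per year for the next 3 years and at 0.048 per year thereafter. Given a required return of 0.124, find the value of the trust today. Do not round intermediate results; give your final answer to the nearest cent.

D_1 = 4966.76000
D_2 = 5433.63544
D_3 = 5944.39717
Terminal value at year 3: TV = D_3×(1+g_2)/(r−g_2) = 6229.72824/0.076 = 81970.10836
P_0 = D_1/(1+r)^1 + D_2/(1+r)^2 + D_3/(1+r)^3 + TV/(1+r)^3
    = 4418.82562 + 4300.88544 + 4186.09312 + 57724.02093 = 70629.82512

$70629.83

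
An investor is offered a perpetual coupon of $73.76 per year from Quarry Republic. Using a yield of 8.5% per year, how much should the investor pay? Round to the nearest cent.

Level perpetuity: PV = C / r = $73.76 / 0.085 = $867.76

$867.76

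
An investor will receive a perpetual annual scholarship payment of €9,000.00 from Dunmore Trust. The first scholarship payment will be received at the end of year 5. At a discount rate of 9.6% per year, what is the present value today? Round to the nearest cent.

Value at end of year 4: C / r = €9,000.00 / 0.096 = €93,750.0000
Discount to today: PV = €93,750.0000 / (1 + 0.096)^4 = €93,750.0000 / 1.442920 = €64,972.42

€64972.42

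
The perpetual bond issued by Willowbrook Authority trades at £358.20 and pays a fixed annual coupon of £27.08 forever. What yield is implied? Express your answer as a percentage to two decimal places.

7.56%

P = C/r ⇒ r = C/P = £27.08/£358.20 = 0.075600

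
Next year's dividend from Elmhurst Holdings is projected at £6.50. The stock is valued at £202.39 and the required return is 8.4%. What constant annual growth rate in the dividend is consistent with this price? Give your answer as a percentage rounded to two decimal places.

P = D₁/(r−g) ⇒ g = r − D₁/P = 0.084 − £6.50/£202.39 = 0.051884

5.19%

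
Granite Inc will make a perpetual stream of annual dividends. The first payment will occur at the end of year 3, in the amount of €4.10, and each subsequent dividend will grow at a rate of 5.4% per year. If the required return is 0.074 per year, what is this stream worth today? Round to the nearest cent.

€177.72

Value at end of year 2: C₁ / (r − g) = €4.10 / (0.074 − 0.054) = €205.0000
Discount to today: PV = €205.0000 / (1 + 0.074)^2 = €205.0000 / 1.153476 = €177.72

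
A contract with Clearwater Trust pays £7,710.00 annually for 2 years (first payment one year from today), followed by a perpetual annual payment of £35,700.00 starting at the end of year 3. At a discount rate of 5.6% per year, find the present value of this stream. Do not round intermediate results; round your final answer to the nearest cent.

£585894.24

PV of 2-year annuity: £7,710.00 × [1 − (1+0.056)^−2] / 0.056 = 14215.09125
Perpetuity value at year 2: £35,700.00 / 0.056 = 637500.00000
PV of perpetuity: 637500.00000 / (1+0.056)^2 = 571679.14945
Total PV = 14215.09125 + 571679.14945 = 585894.24070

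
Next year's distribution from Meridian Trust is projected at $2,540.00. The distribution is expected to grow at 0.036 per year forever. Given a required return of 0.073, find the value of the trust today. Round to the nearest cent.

$68648.65

Growing perpetuity: P = D₁ / (r − g) = $2,540.0000 / (0.073 − 0.036) = $68,648.65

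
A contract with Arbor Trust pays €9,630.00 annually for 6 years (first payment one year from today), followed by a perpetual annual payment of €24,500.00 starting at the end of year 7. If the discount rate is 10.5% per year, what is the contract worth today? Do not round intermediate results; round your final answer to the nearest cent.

€169508.63

PV of 6-year annuity: €9,630.00 × [1 − (1+0.105)^−6] / 0.105 = 41333.68750
Perpetuity value at year 6: €24,500.00 / 0.105 = 233333.33333
PV of perpetuity: 233333.33333 / (1+0.105)^6 = 128174.93833
Total PV = 41333.68750 + 128174.93833 = 169508.62584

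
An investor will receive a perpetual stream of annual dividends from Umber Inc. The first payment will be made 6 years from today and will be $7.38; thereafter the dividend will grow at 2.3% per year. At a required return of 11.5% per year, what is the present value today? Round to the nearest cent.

$46.55

Value at end of year 5: C₁ / (r − g) = $7.38 / (0.115 − 0.023) = $80.2174
Discount to today: PV = $80.2174 / (1 + 0.115)^5 = $80.2174 / 1.723353 = $46.55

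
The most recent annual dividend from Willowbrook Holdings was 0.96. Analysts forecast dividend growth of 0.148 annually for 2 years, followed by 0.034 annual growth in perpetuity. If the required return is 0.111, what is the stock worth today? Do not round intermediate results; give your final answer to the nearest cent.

D_1 = 1.10208
D_2 = 1.26519
Terminal value at year 2: TV = D_2×(1+g_2)/(r−g_2) = 1.30820/0.077 = 16.98967
P_0 = D_1/(1+r)^1 + D_2/(1+r)^2 + TV/(1+r)^2
    = 0.99197 + 1.02501 + 13.76438 = 15.78136

15.78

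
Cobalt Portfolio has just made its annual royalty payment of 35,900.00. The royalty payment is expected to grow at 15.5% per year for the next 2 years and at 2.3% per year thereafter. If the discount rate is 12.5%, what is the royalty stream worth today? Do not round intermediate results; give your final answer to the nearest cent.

D_1 = 41464.50000
D_2 = 47891.49750
Terminal value at year 2: TV = D_2×(1+g_2)/(r−g_2) = 48993.00194/0.102 = 480323.54846
P_0 = D_1/(1+r)^1 + D_2/(1+r)^2 + TV/(1+r)^2
    = 36857.33333 + 37840.19556 + 379514.90248 = 454212.43137

454212.43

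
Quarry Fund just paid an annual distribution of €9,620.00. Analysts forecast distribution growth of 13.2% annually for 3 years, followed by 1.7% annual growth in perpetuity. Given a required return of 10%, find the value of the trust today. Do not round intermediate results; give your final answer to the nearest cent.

D_1 = 10889.84000
D_2 = 12327.29888
D_3 = 13954.50233
Terminal value at year 3: TV = D_3×(1+g_2)/(r−g_2) = 14191.72887/0.083 = 170984.68520
P_0 = D_1/(1+r)^1 + D_2/(1+r)^2 + D_3/(1+r)^3 + TV/(1+r)^3
    = 9899.85455 + 10187.85031 + 10484.22414 + 128463.32472 = 159035.25372

€159035.25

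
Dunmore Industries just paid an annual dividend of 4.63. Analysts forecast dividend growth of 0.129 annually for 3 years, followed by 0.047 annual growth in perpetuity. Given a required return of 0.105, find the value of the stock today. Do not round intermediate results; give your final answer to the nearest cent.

D_1 = 5.22727
D_2 = 5.90159
D_3 = 6.66289
Terminal value at year 3: TV = D_3×(1+g_2)/(r−g_2) = 6.97605/0.058 = 120.27670
P_0 = D_1/(1+r)^1 + D_2/(1+r)^2 + D_3/(1+r)^3 + TV/(1+r)^3
    = 4.73056 + 4.83331 + 4.93828 + 89.14452 = 103.64667

103.65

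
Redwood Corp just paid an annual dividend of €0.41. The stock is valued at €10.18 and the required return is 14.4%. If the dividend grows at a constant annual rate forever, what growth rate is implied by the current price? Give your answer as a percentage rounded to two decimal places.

9.97%

P = D₀(1+g)/(r−g) ⇒ P(r−g) = D₀(1+g) ⇒ g(P+D₀) = P·r − D₀
g = (P·r − D₀)/(P + D₀) = (€10.18×0.144 − €0.41) / (€10.18 + €0.41) = 0.099709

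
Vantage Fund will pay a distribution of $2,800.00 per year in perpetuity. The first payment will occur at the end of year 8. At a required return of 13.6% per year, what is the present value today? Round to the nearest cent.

Value at end of year 7: C / r = $2,800.00 / 0.136 = $20,588.2353
Discount to today: PV = $20,588.2353 / (1 + 0.136)^7 = $20,588.2353 / 2.441453 = $8,432.78

$8432.78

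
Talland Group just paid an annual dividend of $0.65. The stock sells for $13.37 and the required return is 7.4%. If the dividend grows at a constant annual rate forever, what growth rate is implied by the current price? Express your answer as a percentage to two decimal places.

P = D₀(1+g)/(r−g) ⇒ P(r−g) = D₀(1+g) ⇒ g(P+D₀) = P·r − D₀
g = (P·r − D₀)/(P + D₀) = ($13.37×0.074 − $0.65) / ($13.37 + $0.65) = 0.024207

2.42%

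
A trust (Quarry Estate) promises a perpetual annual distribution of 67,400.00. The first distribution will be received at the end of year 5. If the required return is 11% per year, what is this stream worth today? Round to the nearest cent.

Value at end of year 4: C / r = 67,400.00 / 0.11 = 612,727.2727
Discount to today: PV = 612,727.2727 / (1 + 0.11)^4 = 612,727.2727 / 1.518070 = 403,622.43

403622.43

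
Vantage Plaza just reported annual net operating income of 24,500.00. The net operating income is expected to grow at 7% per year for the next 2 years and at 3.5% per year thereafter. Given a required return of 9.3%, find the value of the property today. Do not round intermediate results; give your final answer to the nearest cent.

D_1 = 26215.00000
D_2 = 28050.05000
Terminal value at year 2: TV = D_2×(1+g_2)/(r−g_2) = 29031.80175/0.058 = 500548.30603
P_0 = D_1/(1+r)^1 + D_2/(1+r)^2 + TV/(1+r)^2
    = 23984.44648 + 23479.74175 + 418991.94327 = 466456.13150

466456.13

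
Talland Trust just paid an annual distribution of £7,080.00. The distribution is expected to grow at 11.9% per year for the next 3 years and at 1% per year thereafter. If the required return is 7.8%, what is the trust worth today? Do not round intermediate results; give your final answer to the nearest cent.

£140516.61

D_1 = 7922.52000
D_2 = 8865.29988
D_3 = 9920.27057
Terminal value at year 3: TV = D_3×(1+g_2)/(r−g_2) = 10019.47327/0.068 = 147345.19517
P_0 = D_1/(1+r)^1 + D_2/(1+r)^2 + D_3/(1+r)^3 + TV/(1+r)^3
    = 7349.27644 + 7628.79437 + 7918.94332 + 117619.59937 = 140516.61351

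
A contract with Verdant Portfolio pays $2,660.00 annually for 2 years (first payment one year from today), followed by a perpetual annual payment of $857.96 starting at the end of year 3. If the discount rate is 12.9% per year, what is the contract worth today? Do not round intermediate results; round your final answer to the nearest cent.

PV of 2-year annuity: $2,660.00 × [1 − (1+0.129)^−2] / 0.129 = 4442.92942
Perpetuity value at year 2: $857.96 / 0.129 = 6650.85271
PV of perpetuity: 6650.85271 / (1+0.129)^2 = 5217.82424
Total PV = 4442.92942 + 5217.82424 = 9660.75367

$9660.75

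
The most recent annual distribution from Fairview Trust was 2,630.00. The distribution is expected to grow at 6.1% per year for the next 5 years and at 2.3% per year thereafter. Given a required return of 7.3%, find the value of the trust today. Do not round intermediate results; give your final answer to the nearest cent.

D_1 = 2790.43000
D_2 = 2960.64623
D_3 = 3141.24565
D_4 = 3332.86163
D_5 = 3536.16619
Terminal value at year 5: TV = D_5×(1+g_2)/(r−g_2) = 3617.49802/0.05 = 72349.96034
P_0 = D_1/(1+r)^1 + D_2/(1+r)^2 + D_3/(1+r)^3 + D_4/(1+r)^4 + D_5/(1+r)^5 + TV/(1+r)^5
    = 2600.58714 + 2571.50322 + 2542.74456 + 2514.30753 + 2486.18853 + 50867.41728 = 63582.74826

63582.75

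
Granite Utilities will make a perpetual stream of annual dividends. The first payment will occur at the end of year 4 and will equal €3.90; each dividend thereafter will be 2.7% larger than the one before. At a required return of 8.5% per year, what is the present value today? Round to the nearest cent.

Value at end of year 3: C₁ / (r − g) = €3.90 / (0.085 − 0.027) = €67.2414
Discount to today: PV = €67.2414 / (1 + 0.085)^3 = €67.2414 / 1.277289 = €52.64

€52.64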